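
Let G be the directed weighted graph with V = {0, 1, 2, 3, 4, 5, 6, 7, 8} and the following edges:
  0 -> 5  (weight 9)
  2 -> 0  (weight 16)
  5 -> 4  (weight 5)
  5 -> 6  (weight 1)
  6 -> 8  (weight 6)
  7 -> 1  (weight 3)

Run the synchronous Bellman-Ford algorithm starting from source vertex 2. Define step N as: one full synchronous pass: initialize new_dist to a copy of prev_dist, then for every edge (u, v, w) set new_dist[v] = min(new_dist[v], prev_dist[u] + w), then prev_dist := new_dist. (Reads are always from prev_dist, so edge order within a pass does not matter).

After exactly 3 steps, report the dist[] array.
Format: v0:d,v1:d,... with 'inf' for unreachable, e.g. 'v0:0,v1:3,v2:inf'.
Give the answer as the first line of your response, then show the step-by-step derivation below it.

v0:16,v1:inf,v2:0,v3:inf,v4:30,v5:25,v6:26,v7:inf,v8:inf

step 1: dist = v0:16,v1:inf,v2:0,v3:inf,v4:inf,v5:inf,v6:inf,v7:inf,v8:inf
step 2: dist = v0:16,v1:inf,v2:0,v3:inf,v4:inf,v5:25,v6:inf,v7:inf,v8:inf
step 3: dist = v0:16,v1:inf,v2:0,v3:inf,v4:30,v5:25,v6:26,v7:inf,v8:inf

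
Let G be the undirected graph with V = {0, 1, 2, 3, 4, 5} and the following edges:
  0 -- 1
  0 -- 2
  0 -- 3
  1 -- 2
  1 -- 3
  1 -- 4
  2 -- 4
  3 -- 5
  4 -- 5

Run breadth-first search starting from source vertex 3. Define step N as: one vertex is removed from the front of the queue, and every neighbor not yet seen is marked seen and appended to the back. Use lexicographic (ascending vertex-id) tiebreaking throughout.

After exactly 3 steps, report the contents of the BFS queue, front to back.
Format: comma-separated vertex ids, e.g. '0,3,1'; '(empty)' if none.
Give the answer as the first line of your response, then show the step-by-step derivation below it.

5,2,4

step 1: dequeue 3; queue=[0,1,5]; order=3
step 2: dequeue 0; queue=[1,5,2]; order=3,0
step 3: dequeue 1; queue=[5,2,4]; order=3,0,1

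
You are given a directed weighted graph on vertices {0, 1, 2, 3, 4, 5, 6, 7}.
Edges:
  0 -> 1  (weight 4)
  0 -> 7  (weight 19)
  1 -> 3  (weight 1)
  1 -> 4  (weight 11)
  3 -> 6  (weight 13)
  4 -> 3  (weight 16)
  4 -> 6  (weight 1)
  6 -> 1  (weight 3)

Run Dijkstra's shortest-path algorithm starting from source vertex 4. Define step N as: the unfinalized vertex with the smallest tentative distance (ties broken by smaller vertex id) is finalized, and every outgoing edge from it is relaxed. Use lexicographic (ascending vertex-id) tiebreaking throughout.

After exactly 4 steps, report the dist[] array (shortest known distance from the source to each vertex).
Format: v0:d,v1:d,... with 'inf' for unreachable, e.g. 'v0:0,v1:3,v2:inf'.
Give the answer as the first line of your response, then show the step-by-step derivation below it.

v0:inf,v1:4,v2:inf,v3:5,v4:0,v5:inf,v6:1,v7:inf

step 1: dist = v0:inf,v1:inf,v2:inf,v3:16,v4:0,v5:inf,v6:1,v7:inf
step 2: dist = v0:inf,v1:4,v2:inf,v3:16,v4:0,v5:inf,v6:1,v7:inf
step 3: dist = v0:inf,v1:4,v2:inf,v3:5,v4:0,v5:inf,v6:1,v7:inf
step 4: dist = v0:inf,v1:4,v2:inf,v3:5,v4:0,v5:inf,v6:1,v7:inf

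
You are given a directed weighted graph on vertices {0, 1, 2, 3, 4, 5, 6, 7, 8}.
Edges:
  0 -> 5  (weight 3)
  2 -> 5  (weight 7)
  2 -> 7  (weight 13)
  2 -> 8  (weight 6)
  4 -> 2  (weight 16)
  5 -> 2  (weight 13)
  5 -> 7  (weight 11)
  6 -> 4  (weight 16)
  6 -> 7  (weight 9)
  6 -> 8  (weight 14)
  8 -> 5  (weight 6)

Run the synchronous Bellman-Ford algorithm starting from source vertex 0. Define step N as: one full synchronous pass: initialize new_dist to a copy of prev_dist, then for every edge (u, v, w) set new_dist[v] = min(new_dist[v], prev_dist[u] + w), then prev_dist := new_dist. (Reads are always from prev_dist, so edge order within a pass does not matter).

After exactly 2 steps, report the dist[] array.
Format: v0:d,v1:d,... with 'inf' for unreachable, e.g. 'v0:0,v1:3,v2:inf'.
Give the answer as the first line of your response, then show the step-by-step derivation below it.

v0:0,v1:inf,v2:16,v3:inf,v4:inf,v5:3,v6:inf,v7:14,v8:inf

step 1: dist = v0:0,v1:inf,v2:inf,v3:inf,v4:inf,v5:3,v6:inf,v7:inf,v8:inf
step 2: dist = v0:0,v1:inf,v2:16,v3:inf,v4:inf,v5:3,v6:inf,v7:14,v8:inf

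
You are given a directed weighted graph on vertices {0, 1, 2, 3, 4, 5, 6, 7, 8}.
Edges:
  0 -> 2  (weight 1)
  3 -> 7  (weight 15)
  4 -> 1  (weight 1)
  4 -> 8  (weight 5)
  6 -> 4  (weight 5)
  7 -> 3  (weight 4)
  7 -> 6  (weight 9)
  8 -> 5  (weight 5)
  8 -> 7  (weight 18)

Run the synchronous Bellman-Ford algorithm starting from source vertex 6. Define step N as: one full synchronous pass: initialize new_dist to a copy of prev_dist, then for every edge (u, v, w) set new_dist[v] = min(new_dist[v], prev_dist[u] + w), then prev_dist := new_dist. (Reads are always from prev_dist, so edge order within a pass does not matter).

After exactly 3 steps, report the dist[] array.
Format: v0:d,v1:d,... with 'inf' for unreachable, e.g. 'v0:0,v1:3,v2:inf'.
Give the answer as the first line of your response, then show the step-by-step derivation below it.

v0:inf,v1:6,v2:inf,v3:inf,v4:5,v5:15,v6:0,v7:28,v8:10

step 1: dist = v0:inf,v1:inf,v2:inf,v3:inf,v4:5,v5:inf,v6:0,v7:inf,v8:inf
step 2: dist = v0:inf,v1:6,v2:inf,v3:inf,v4:5,v5:inf,v6:0,v7:inf,v8:10
step 3: dist = v0:inf,v1:6,v2:inf,v3:inf,v4:5,v5:15,v6:0,v7:28,v8:10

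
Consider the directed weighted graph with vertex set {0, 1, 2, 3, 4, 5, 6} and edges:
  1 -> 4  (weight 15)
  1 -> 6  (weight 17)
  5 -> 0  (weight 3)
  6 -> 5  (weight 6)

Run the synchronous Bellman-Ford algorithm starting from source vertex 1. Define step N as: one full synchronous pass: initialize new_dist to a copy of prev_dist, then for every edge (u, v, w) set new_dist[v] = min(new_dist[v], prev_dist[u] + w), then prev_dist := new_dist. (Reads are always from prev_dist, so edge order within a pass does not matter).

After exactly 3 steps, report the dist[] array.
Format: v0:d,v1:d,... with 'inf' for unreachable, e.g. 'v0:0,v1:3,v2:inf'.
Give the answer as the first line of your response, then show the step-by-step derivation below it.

v0:26,v1:0,v2:inf,v3:inf,v4:15,v5:23,v6:17

step 1: dist = v0:inf,v1:0,v2:inf,v3:inf,v4:15,v5:inf,v6:17
step 2: dist = v0:inf,v1:0,v2:inf,v3:inf,v4:15,v5:23,v6:17
step 3: dist = v0:26,v1:0,v2:inf,v3:inf,v4:15,v5:23,v6:17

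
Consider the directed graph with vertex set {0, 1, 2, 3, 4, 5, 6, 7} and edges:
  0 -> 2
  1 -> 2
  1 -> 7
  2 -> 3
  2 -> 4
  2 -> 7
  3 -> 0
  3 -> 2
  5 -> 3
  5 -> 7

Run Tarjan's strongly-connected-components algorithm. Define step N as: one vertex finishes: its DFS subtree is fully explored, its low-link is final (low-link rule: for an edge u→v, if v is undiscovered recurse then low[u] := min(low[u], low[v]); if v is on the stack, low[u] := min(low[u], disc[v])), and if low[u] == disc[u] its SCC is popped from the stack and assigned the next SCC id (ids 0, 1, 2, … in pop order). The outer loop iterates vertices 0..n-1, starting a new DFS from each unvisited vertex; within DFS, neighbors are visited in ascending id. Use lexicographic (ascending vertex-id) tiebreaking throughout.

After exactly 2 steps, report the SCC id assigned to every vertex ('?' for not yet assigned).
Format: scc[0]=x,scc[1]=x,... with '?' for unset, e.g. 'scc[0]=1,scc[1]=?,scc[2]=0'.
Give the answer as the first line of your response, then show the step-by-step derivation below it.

scc[0]=?,scc[1]=?,scc[2]=?,scc[3]=?,scc[4]=0,scc[5]=?,scc[6]=?,scc[7]=?

step 1: low=(low[0]=0,low[1]=?,low[2]=1,low[3]=0,low[4]=?,low[5]=?,low[6]=?,low[7]=?); scc=(scc[0]=?,scc[1]=?,scc[2]=?,scc[3]=?,scc[4]=?,scc[5]=?,scc[6]=?,scc[7]=?)
step 2: low=(low[0]=0,low[1]=?,low[2]=0,low[3]=0,low[4]=3,low[5]=?,low[6]=?,low[7]=?); scc=(scc[0]=?,scc[1]=?,scc[2]=?,scc[3]=?,scc[4]=0,scc[5]=?,scc[6]=?,scc[7]=?)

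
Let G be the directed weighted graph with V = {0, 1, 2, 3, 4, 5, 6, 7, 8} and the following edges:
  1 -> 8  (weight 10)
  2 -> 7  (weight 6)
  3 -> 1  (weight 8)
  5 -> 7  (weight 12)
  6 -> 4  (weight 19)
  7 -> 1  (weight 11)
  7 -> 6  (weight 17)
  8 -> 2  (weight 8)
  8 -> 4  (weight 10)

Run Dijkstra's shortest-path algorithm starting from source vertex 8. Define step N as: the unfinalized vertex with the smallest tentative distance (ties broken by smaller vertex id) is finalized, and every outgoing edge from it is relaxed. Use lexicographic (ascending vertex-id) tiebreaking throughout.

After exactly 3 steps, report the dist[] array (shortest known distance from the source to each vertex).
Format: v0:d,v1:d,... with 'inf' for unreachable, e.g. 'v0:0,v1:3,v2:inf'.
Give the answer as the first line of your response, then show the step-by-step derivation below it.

v0:inf,v1:inf,v2:8,v3:inf,v4:10,v5:inf,v6:inf,v7:14,v8:0

step 1: dist = v0:inf,v1:inf,v2:8,v3:inf,v4:10,v5:inf,v6:inf,v7:inf,v8:0
step 2: dist = v0:inf,v1:inf,v2:8,v3:inf,v4:10,v5:inf,v6:inf,v7:14,v8:0
step 3: dist = v0:inf,v1:inf,v2:8,v3:inf,v4:10,v5:inf,v6:inf,v7:14,v8:0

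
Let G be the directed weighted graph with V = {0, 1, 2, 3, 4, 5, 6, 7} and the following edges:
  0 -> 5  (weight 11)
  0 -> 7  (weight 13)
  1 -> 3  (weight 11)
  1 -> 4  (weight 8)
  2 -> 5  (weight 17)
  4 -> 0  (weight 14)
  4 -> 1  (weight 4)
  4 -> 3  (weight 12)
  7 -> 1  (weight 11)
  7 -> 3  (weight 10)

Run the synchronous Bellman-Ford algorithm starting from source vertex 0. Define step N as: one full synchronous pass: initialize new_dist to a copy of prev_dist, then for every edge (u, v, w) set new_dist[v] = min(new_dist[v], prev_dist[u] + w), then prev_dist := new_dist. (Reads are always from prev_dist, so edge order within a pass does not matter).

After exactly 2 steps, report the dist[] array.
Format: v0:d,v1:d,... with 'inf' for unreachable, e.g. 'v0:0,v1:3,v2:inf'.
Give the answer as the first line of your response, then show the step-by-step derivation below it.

v0:0,v1:24,v2:inf,v3:23,v4:inf,v5:11,v6:inf,v7:13

step 1: dist = v0:0,v1:inf,v2:inf,v3:inf,v4:inf,v5:11,v6:inf,v7:13
step 2: dist = v0:0,v1:24,v2:inf,v3:23,v4:inf,v5:11,v6:inf,v7:13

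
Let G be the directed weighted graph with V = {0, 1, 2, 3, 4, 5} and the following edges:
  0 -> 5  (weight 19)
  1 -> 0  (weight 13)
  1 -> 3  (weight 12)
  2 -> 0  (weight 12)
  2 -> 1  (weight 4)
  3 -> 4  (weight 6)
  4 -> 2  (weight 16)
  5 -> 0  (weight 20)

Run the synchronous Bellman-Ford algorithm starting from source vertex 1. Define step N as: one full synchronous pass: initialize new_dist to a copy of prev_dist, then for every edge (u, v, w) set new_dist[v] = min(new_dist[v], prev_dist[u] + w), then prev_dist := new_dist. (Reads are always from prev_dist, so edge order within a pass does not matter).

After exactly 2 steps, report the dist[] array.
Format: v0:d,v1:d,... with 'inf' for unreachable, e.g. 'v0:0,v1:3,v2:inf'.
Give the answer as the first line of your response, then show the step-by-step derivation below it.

v0:13,v1:0,v2:inf,v3:12,v4:18,v5:32

step 1: dist = v0:13,v1:0,v2:inf,v3:12,v4:inf,v5:inf
step 2: dist = v0:13,v1:0,v2:inf,v3:12,v4:18,v5:32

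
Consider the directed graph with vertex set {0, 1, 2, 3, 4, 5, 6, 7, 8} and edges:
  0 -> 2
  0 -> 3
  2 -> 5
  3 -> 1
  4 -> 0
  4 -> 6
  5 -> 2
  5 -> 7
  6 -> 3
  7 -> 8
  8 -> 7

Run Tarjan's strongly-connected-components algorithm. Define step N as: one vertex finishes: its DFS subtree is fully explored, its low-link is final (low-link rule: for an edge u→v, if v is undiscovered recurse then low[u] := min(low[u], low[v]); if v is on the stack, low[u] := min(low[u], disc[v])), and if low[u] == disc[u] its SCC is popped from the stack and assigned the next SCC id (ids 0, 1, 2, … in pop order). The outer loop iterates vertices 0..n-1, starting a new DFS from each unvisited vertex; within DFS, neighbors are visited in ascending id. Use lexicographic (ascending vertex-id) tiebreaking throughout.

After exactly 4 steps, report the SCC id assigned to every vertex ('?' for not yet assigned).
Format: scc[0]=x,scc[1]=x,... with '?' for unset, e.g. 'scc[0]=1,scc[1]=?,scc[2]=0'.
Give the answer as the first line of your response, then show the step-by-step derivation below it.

scc[0]=?,scc[1]=?,scc[2]=1,scc[3]=?,scc[4]=?,scc[5]=1,scc[6]=?,scc[7]=0,scc[8]=0

step 1: low=(low[0]=0,low[1]=?,low[2]=1,low[3]=?,low[4]=?,low[5]=1,low[6]=?,low[7]=3,low[8]=3); scc=(scc[0]=?,scc[1]=?,scc[2]=?,scc[3]=?,scc[4]=?,scc[5]=?,scc[6]=?,scc[7]=?,scc[8]=?)
step 2: low=(low[0]=0,low[1]=?,low[2]=1,low[3]=?,low[4]=?,low[5]=1,low[6]=?,low[7]=3,low[8]=3); scc=(scc[0]=?,scc[1]=?,scc[2]=?,scc[3]=?,scc[4]=?,scc[5]=?,scc[6]=?,scc[7]=0,scc[8]=0)
step 3: low=(low[0]=0,low[1]=?,low[2]=1,low[3]=?,low[4]=?,low[5]=1,low[6]=?,low[7]=3,low[8]=3); scc=(scc[0]=?,scc[1]=?,scc[2]=?,scc[3]=?,scc[4]=?,scc[5]=?,scc[6]=?,scc[7]=0,scc[8]=0)
step 4: low=(low[0]=0,low[1]=?,low[2]=1,low[3]=?,low[4]=?,low[5]=1,low[6]=?,low[7]=3,low[8]=3); scc=(scc[0]=?,scc[1]=?,scc[2]=1,scc[3]=?,scc[4]=?,scc[5]=1,scc[6]=?,scc[7]=0,scc[8]=0)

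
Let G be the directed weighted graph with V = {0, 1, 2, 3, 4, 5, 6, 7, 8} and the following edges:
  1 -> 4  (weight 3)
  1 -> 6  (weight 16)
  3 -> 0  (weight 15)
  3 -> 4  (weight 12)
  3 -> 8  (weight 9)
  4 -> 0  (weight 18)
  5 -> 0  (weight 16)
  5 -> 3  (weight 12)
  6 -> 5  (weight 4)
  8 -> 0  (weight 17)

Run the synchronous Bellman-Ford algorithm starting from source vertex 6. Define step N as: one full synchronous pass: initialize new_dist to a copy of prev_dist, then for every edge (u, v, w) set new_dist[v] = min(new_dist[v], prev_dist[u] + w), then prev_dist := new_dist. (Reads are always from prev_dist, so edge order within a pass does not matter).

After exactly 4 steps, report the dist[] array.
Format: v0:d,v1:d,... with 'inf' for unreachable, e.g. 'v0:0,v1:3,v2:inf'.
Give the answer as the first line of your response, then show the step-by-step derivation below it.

v0:20,v1:inf,v2:inf,v3:16,v4:28,v5:4,v6:0,v7:inf,v8:25

step 1: dist = v0:inf,v1:inf,v2:inf,v3:inf,v4:inf,v5:4,v6:0,v7:inf,v8:inf
step 2: dist = v0:20,v1:inf,v2:inf,v3:16,v4:inf,v5:4,v6:0,v7:inf,v8:inf
step 3: dist = v0:20,v1:inf,v2:inf,v3:16,v4:28,v5:4,v6:0,v7:inf,v8:25
step 4: dist = v0:20,v1:inf,v2:inf,v3:16,v4:28,v5:4,v6:0,v7:inf,v8:25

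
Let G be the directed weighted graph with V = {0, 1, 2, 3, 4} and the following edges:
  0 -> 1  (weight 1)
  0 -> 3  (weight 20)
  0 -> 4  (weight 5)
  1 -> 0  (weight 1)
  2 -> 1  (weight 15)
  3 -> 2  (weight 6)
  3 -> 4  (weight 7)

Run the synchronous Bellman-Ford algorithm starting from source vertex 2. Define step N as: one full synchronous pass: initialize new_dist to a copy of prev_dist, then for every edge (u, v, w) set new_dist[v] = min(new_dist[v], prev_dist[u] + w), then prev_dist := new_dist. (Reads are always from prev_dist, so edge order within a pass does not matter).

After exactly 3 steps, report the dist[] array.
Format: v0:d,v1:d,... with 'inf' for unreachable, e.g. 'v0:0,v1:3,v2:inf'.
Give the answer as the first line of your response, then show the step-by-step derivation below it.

v0:16,v1:15,v2:0,v3:36,v4:21

step 1: dist = v0:inf,v1:15,v2:0,v3:inf,v4:inf
step 2: dist = v0:16,v1:15,v2:0,v3:inf,v4:inf
step 3: dist = v0:16,v1:15,v2:0,v3:36,v4:21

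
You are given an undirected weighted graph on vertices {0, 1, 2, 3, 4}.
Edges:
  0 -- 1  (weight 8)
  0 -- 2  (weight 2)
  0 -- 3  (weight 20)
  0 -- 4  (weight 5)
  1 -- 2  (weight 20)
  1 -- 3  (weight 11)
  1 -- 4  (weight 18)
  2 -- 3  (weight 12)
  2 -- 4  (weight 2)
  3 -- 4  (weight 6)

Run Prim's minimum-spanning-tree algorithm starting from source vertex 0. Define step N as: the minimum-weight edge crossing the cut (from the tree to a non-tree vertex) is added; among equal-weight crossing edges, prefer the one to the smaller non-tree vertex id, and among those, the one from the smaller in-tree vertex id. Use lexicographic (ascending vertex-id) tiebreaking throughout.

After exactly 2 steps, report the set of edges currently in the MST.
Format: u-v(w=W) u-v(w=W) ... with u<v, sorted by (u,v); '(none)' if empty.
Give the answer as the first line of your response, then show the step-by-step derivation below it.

0-2(w=2) 2-4(w=2)

step 1: add edge 0-2 (w=2); MST = {0-2(w=2)}
step 2: add edge 2-4 (w=2); MST = {0-2(w=2) 2-4(w=2)}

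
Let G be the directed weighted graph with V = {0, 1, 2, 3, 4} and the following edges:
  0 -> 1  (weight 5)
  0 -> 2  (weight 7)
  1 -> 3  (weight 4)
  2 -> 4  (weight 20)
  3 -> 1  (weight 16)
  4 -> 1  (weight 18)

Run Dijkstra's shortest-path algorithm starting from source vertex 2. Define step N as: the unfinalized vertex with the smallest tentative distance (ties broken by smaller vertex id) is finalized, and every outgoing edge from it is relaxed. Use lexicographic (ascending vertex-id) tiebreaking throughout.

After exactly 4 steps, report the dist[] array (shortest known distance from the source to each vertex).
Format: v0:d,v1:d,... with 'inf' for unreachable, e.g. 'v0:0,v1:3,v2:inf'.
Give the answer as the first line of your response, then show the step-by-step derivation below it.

v0:inf,v1:38,v2:0,v3:42,v4:20

step 1: dist = v0:inf,v1:inf,v2:0,v3:inf,v4:20
step 2: dist = v0:inf,v1:38,v2:0,v3:inf,v4:20
step 3: dist = v0:inf,v1:38,v2:0,v3:42,v4:20
step 4: dist = v0:inf,v1:38,v2:0,v3:42,v4:20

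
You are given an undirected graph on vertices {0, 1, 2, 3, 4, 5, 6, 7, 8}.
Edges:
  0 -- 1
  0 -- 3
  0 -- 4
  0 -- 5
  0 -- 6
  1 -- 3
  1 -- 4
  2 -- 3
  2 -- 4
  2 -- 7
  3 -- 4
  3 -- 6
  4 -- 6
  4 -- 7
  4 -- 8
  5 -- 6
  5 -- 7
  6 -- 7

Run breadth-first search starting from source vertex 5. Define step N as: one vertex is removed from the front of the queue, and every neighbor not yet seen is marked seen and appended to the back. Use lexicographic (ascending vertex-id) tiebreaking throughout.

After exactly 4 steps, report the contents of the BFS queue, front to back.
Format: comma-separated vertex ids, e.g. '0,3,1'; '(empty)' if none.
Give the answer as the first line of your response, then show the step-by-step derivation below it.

1,3,4,2

step 1: dequeue 5; queue=[0,6,7]; order=5
step 2: dequeue 0; queue=[6,7,1,3,4]; order=5,0
step 3: dequeue 6; queue=[7,1,3,4]; order=5,0,6
step 4: dequeue 7; queue=[1,3,4,2]; order=5,0,6,7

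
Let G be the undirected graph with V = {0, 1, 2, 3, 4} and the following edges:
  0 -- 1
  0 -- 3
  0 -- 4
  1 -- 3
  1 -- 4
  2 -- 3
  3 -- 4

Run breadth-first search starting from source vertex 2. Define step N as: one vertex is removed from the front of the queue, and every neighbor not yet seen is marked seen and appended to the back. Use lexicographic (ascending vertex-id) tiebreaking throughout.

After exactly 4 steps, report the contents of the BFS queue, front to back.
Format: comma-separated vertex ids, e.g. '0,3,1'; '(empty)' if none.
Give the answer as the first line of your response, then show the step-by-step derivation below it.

4

step 1: dequeue 2; queue=[3]; order=2
step 2: dequeue 3; queue=[0,1,4]; order=2,3
step 3: dequeue 0; queue=[1,4]; order=2,3,0
step 4: dequeue 1; queue=[4]; order=2,3,0,1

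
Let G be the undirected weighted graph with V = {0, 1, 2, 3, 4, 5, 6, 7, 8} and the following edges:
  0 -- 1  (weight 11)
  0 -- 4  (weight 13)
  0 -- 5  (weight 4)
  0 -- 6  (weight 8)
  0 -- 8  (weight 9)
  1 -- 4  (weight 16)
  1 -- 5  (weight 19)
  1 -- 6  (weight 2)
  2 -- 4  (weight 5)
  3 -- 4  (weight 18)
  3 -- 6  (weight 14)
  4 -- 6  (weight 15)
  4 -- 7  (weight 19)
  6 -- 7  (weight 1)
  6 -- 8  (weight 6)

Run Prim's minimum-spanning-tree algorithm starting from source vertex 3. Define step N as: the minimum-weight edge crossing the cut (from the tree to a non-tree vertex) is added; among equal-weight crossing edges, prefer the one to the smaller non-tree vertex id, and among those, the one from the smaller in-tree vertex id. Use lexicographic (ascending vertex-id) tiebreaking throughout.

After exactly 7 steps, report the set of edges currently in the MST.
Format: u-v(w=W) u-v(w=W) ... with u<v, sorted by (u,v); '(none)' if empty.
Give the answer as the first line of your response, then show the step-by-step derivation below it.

0-4(w=13) 0-5(w=4) 0-6(w=8) 1-6(w=2) 3-6(w=14) 6-7(w=1) 6-8(w=6)

step 1: add edge 3-6 (w=14); MST = {3-6(w=14)}
step 2: add edge 6-7 (w=1); MST = {3-6(w=14) 6-7(w=1)}
step 3: add edge 1-6 (w=2); MST = {1-6(w=2) 3-6(w=14) 6-7(w=1)}
step 4: add edge 6-8 (w=6); MST = {1-6(w=2) 3-6(w=14) 6-7(w=1) 6-8(w=6)}
step 5: add edge 0-6 (w=8); MST = {0-6(w=8) 1-6(w=2) 3-6(w=14) 6-7(w=1) 6-8(w=6)}
step 6: add edge 0-5 (w=4); MST = {0-5(w=4) 0-6(w=8) 1-6(w=2) 3-6(w=14) 6-7(w=1) 6-8(w=6)}
step 7: add edge 0-4 (w=13); MST = {0-4(w=13) 0-5(w=4) 0-6(w=8) 1-6(w=2) 3-6(w=14) 6-7(w=1) 6-8(w=6)}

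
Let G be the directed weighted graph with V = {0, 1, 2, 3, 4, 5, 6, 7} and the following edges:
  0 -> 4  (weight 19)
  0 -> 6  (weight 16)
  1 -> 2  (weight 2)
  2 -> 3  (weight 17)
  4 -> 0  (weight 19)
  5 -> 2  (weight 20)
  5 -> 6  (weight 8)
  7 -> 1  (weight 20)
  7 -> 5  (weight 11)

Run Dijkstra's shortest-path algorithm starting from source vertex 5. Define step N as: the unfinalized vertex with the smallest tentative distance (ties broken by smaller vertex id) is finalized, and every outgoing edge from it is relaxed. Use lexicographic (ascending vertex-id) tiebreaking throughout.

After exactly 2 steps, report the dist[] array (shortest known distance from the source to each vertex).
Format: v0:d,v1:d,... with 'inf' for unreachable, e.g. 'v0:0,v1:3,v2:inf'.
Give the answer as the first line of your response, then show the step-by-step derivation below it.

v0:inf,v1:inf,v2:20,v3:inf,v4:inf,v5:0,v6:8,v7:inf

step 1: dist = v0:inf,v1:inf,v2:20,v3:inf,v4:inf,v5:0,v6:8,v7:inf
step 2: dist = v0:inf,v1:inf,v2:20,v3:inf,v4:inf,v5:0,v6:8,v7:inf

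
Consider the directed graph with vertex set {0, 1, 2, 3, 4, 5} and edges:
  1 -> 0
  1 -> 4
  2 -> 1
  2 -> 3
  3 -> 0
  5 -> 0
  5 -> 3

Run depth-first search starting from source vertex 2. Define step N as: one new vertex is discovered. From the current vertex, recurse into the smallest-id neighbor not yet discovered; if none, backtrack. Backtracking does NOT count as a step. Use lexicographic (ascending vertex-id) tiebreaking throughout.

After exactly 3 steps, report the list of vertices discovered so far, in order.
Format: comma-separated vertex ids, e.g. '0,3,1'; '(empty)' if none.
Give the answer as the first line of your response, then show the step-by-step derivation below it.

2,1,0

step 1: discover 2; path=2; order=2
step 2: discover 1; path=2>1; order=2,1
step 3: discover 0; path=2>1>0; order=2,1,0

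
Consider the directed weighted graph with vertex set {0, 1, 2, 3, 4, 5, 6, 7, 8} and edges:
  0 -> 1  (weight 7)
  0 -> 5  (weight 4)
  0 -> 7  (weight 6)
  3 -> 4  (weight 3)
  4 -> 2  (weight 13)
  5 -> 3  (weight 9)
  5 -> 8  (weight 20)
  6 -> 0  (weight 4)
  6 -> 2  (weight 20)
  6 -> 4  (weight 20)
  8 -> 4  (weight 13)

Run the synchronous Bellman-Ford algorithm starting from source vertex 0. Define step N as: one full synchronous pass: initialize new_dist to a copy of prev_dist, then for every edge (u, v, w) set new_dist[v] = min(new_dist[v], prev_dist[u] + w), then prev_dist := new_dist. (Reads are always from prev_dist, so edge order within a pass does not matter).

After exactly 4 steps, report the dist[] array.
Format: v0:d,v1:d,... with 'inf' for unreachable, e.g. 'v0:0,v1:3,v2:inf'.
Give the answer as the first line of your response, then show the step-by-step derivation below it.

v0:0,v1:7,v2:29,v3:13,v4:16,v5:4,v6:inf,v7:6,v8:24

step 1: dist = v0:0,v1:7,v2:inf,v3:inf,v4:inf,v5:4,v6:inf,v7:6,v8:inf
step 2: dist = v0:0,v1:7,v2:inf,v3:13,v4:inf,v5:4,v6:inf,v7:6,v8:24
step 3: dist = v0:0,v1:7,v2:inf,v3:13,v4:16,v5:4,v6:inf,v7:6,v8:24
step 4: dist = v0:0,v1:7,v2:29,v3:13,v4:16,v5:4,v6:inf,v7:6,v8:24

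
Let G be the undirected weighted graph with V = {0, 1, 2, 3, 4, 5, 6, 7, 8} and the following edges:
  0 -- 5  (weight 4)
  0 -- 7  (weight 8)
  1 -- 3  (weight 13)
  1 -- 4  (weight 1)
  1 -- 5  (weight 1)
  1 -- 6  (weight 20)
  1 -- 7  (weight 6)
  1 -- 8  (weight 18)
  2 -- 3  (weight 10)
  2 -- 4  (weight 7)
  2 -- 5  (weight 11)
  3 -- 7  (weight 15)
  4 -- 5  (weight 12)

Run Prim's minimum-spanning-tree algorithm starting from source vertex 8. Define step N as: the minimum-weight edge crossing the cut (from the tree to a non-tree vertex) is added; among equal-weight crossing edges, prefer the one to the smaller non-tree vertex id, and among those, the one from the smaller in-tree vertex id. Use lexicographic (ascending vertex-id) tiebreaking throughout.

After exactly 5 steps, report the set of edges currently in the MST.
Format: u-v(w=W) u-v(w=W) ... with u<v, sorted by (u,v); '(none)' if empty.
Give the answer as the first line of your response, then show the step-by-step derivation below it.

0-5(w=4) 1-4(w=1) 1-5(w=1) 1-7(w=6) 1-8(w=18)

step 1: add edge 1-8 (w=18); MST = {1-8(w=18)}
step 2: add edge 1-4 (w=1); MST = {1-4(w=1) 1-8(w=18)}
step 3: add edge 1-5 (w=1); MST = {1-4(w=1) 1-5(w=1) 1-8(w=18)}
step 4: add edge 0-5 (w=4); MST = {0-5(w=4) 1-4(w=1) 1-5(w=1) 1-8(w=18)}
step 5: add edge 1-7 (w=6); MST = {0-5(w=4) 1-4(w=1) 1-5(w=1) 1-7(w=6) 1-8(w=18)}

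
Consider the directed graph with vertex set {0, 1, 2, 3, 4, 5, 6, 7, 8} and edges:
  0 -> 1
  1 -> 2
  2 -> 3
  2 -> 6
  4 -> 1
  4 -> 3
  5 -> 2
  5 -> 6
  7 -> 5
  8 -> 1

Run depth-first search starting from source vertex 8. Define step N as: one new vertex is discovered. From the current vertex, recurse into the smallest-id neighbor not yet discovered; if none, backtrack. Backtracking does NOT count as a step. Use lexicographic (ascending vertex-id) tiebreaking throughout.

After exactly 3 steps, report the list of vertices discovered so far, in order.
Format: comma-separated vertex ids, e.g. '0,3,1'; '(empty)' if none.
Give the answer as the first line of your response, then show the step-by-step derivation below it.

8,1,2

step 1: discover 8; path=8; order=8
step 2: discover 1; path=8>1; order=8,1
step 3: discover 2; path=8>1>2; order=8,1,2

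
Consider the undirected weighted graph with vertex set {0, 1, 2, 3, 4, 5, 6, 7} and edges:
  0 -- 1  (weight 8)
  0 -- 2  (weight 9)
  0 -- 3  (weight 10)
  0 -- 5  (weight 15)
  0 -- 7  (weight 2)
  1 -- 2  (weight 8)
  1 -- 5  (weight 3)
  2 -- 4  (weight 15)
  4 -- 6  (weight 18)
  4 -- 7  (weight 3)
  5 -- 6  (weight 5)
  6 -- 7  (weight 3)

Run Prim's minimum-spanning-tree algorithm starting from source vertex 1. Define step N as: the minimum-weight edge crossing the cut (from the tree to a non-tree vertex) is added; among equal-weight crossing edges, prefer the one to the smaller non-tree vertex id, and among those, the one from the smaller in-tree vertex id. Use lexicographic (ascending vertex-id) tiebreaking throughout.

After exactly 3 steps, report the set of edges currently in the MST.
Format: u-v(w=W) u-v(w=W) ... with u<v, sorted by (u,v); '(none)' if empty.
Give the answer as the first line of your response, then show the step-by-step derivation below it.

1-5(w=3) 5-6(w=5) 6-7(w=3)

step 1: add edge 1-5 (w=3); MST = {1-5(w=3)}
step 2: add edge 5-6 (w=5); MST = {1-5(w=3) 5-6(w=5)}
step 3: add edge 6-7 (w=3); MST = {1-5(w=3) 5-6(w=5) 6-7(w=3)}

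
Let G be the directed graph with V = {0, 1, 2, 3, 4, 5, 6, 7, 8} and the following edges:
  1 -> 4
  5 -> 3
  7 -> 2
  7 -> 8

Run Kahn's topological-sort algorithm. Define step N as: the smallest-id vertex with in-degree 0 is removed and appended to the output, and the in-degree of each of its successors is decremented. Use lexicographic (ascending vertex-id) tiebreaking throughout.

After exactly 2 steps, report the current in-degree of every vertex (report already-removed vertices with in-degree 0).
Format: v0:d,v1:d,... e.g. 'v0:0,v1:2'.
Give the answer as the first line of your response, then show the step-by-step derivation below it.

v0:0,v1:0,v2:1,v3:1,v4:0,v5:0,v6:0,v7:0,v8:1

step 1: output 0; order=[0]; indeg=(0,0,1,1,1,0,0,0,1)
step 2: output 1; order=[0,1]; indeg=(0,0,1,1,0,0,0,0,1)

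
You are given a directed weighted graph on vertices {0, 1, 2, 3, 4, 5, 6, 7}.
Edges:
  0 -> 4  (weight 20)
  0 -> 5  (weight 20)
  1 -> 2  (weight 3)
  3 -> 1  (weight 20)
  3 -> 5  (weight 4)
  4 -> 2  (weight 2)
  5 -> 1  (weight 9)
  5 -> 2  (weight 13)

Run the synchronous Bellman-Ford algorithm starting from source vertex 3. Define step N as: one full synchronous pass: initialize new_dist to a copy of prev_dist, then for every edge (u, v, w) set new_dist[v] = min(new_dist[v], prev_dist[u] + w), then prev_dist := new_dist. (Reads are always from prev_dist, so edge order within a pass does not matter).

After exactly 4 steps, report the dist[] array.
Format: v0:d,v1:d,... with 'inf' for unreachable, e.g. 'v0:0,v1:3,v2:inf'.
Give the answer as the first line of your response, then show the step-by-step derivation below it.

v0:inf,v1:13,v2:16,v3:0,v4:inf,v5:4,v6:inf,v7:inf

step 1: dist = v0:inf,v1:20,v2:inf,v3:0,v4:inf,v5:4,v6:inf,v7:inf
step 2: dist = v0:inf,v1:13,v2:17,v3:0,v4:inf,v5:4,v6:inf,v7:inf
step 3: dist = v0:inf,v1:13,v2:16,v3:0,v4:inf,v5:4,v6:inf,v7:inf
step 4: dist = v0:inf,v1:13,v2:16,v3:0,v4:inf,v5:4,v6:inf,v7:inf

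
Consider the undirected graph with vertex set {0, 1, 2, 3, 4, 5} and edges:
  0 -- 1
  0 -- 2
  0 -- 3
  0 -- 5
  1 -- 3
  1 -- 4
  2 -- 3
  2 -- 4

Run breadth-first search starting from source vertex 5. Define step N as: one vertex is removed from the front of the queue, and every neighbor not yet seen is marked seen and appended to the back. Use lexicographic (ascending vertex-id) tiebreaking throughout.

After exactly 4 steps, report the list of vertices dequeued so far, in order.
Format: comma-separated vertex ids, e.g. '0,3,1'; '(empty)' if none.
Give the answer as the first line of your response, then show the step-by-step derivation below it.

5,0,1,2

step 1: dequeue 5; queue=[0]; order=5
step 2: dequeue 0; queue=[1,2,3]; order=5,0
step 3: dequeue 1; queue=[2,3,4]; order=5,0,1
step 4: dequeue 2; queue=[3,4]; order=5,0,1,2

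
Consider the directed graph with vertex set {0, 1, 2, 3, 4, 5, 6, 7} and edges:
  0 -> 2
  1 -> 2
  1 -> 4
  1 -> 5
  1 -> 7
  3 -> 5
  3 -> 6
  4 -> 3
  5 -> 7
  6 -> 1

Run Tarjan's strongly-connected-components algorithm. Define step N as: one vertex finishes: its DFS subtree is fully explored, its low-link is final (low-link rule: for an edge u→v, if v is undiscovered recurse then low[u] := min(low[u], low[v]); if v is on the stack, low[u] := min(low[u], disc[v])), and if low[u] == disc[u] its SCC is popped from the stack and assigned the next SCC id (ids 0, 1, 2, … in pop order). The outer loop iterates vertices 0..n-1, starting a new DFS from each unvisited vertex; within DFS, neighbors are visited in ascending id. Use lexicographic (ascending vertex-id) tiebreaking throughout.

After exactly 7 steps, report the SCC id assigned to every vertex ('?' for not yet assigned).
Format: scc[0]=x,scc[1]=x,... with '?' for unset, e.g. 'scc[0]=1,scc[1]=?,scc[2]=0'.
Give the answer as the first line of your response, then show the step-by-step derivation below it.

scc[0]=1,scc[1]=?,scc[2]=0,scc[3]=?,scc[4]=?,scc[5]=3,scc[6]=?,scc[7]=2

step 1: low=(low[0]=0,low[1]=?,low[2]=1,low[3]=?,low[4]=?,low[5]=?,low[6]=?,low[7]=?); scc=(scc[0]=?,scc[1]=?,scc[2]=0,scc[3]=?,scc[4]=?,scc[5]=?,scc[6]=?,scc[7]=?)
step 2: low=(low[0]=0,low[1]=?,low[2]=1,low[3]=?,low[4]=?,low[5]=?,low[6]=?,low[7]=?); scc=(scc[0]=1,scc[1]=?,scc[2]=0,scc[3]=?,scc[4]=?,scc[5]=?,scc[6]=?,scc[7]=?)
step 3: low=(low[0]=0,low[1]=2,low[2]=1,low[3]=4,low[4]=3,low[5]=5,low[6]=?,low[7]=6); scc=(scc[0]=1,scc[1]=?,scc[2]=0,scc[3]=?,scc[4]=?,scc[5]=?,scc[6]=?,scc[7]=2)
step 4: low=(low[0]=0,low[1]=2,low[2]=1,low[3]=4,low[4]=3,low[5]=5,low[6]=?,low[7]=6); scc=(scc[0]=1,scc[1]=?,scc[2]=0,scc[3]=?,scc[4]=?,scc[5]=3,scc[6]=?,scc[7]=2)
step 5: low=(low[0]=0,low[1]=2,low[2]=1,low[3]=4,low[4]=3,low[5]=5,low[6]=2,low[7]=6); scc=(scc[0]=1,scc[1]=?,scc[2]=0,scc[3]=?,scc[4]=?,scc[5]=3,scc[6]=?,scc[7]=2)
step 6: low=(low[0]=0,low[1]=2,low[2]=1,low[3]=2,low[4]=3,low[5]=5,low[6]=2,low[7]=6); scc=(scc[0]=1,scc[1]=?,scc[2]=0,scc[3]=?,scc[4]=?,scc[5]=3,scc[6]=?,scc[7]=2)
step 7: low=(low[0]=0,low[1]=2,low[2]=1,low[3]=2,low[4]=2,low[5]=5,low[6]=2,low[7]=6); scc=(scc[0]=1,scc[1]=?,scc[2]=0,scc[3]=?,scc[4]=?,scc[5]=3,scc[6]=?,scc[7]=2)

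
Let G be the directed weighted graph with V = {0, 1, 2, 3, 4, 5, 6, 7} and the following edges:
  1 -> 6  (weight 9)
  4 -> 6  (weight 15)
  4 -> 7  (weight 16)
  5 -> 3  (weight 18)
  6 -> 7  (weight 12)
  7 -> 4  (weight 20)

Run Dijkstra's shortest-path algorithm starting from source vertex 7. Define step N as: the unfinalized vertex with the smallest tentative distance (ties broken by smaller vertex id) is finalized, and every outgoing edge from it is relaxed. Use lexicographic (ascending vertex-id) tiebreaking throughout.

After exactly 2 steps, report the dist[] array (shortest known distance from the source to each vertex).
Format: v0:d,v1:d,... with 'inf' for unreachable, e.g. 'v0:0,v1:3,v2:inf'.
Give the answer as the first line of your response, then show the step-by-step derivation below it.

v0:inf,v1:inf,v2:inf,v3:inf,v4:20,v5:inf,v6:35,v7:0

step 1: dist = v0:inf,v1:inf,v2:inf,v3:inf,v4:20,v5:inf,v6:inf,v7:0
step 2: dist = v0:inf,v1:inf,v2:inf,v3:inf,v4:20,v5:inf,v6:35,v7:0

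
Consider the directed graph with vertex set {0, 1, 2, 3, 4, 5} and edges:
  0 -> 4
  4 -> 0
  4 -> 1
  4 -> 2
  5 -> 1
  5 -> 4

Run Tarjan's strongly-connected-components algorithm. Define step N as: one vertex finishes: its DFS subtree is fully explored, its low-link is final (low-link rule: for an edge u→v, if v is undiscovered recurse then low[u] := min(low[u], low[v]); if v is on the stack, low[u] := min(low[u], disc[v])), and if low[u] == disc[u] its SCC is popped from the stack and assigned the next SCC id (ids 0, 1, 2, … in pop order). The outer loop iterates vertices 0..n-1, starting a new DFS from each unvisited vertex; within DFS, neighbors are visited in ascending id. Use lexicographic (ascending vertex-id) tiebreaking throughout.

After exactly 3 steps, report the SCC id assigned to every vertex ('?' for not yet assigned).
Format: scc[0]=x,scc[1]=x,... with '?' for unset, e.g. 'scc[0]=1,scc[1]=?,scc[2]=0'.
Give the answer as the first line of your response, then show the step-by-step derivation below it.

scc[0]=?,scc[1]=0,scc[2]=1,scc[3]=?,scc[4]=?,scc[5]=?

step 1: low=(low[0]=0,low[1]=2,low[2]=?,low[3]=?,low[4]=0,low[5]=?); scc=(scc[0]=?,scc[1]=0,scc[2]=?,scc[3]=?,scc[4]=?,scc[5]=?)
step 2: low=(low[0]=0,low[1]=2,low[2]=3,low[3]=?,low[4]=0,low[5]=?); scc=(scc[0]=?,scc[1]=0,scc[2]=1,scc[3]=?,scc[4]=?,scc[5]=?)
step 3: low=(low[0]=0,low[1]=2,low[2]=3,low[3]=?,low[4]=0,low[5]=?); scc=(scc[0]=?,scc[1]=0,scc[2]=1,scc[3]=?,scc[4]=?,scc[5]=?)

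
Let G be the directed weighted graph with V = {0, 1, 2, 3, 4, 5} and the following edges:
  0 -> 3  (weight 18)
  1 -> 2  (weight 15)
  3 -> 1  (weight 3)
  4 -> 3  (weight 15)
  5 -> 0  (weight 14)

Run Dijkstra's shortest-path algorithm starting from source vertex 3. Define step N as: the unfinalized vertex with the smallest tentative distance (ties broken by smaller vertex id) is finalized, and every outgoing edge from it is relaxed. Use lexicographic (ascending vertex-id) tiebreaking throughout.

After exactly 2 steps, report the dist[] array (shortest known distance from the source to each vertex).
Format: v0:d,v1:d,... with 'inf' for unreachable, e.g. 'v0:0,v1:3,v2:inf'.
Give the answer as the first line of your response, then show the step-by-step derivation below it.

v0:inf,v1:3,v2:18,v3:0,v4:inf,v5:inf

step 1: dist = v0:inf,v1:3,v2:inf,v3:0,v4:inf,v5:inf
step 2: dist = v0:inf,v1:3,v2:18,v3:0,v4:inf,v5:inf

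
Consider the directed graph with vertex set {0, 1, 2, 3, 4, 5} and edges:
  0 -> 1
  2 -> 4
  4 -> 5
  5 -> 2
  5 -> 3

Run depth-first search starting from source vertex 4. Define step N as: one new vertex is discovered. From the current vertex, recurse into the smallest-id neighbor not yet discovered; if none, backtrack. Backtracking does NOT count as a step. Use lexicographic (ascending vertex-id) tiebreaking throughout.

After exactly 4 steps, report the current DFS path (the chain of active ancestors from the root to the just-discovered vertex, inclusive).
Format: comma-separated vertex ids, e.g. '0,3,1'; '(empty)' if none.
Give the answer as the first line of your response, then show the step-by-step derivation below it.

4,5,3

step 1: discover 4; path=4; order=4
step 2: discover 5; path=4>5; order=4,5
step 3: discover 2; path=4>5>2; order=4,5,2
step 4: discover 3; path=4>5>3; order=4,5,2,3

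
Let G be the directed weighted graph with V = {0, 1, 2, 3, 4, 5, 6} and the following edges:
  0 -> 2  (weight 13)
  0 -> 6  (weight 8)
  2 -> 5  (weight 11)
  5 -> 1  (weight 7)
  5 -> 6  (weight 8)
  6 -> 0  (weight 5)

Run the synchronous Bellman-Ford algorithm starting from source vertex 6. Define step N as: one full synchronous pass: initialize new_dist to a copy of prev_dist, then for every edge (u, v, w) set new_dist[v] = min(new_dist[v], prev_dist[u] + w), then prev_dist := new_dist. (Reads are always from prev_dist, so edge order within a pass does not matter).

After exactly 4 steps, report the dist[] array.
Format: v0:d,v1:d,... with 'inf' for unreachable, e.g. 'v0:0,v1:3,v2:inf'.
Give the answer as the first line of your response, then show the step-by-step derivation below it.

v0:5,v1:36,v2:18,v3:inf,v4:inf,v5:29,v6:0

step 1: dist = v0:5,v1:inf,v2:inf,v3:inf,v4:inf,v5:inf,v6:0
step 2: dist = v0:5,v1:inf,v2:18,v3:inf,v4:inf,v5:inf,v6:0
step 3: dist = v0:5,v1:inf,v2:18,v3:inf,v4:inf,v5:29,v6:0
step 4: dist = v0:5,v1:36,v2:18,v3:inf,v4:inf,v5:29,v6:0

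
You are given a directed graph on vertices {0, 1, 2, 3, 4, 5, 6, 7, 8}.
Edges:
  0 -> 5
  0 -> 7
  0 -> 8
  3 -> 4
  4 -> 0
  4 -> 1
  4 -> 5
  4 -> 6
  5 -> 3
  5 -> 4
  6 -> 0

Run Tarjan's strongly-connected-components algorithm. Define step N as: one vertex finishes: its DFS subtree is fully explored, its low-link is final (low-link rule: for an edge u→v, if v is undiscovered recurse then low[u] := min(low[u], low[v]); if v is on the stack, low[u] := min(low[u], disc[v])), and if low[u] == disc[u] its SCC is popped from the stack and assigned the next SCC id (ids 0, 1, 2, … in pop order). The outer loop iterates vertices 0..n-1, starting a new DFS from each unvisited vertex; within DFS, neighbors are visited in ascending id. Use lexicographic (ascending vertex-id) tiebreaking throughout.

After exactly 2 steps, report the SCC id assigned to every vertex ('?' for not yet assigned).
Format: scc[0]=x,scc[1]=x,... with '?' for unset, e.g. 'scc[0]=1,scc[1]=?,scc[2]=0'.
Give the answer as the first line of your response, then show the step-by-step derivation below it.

scc[0]=?,scc[1]=0,scc[2]=?,scc[3]=?,scc[4]=?,scc[5]=?,scc[6]=?,scc[7]=?,scc[8]=?

step 1: low=(low[0]=0,low[1]=4,low[2]=?,low[3]=2,low[4]=0,low[5]=1,low[6]=?,low[7]=?,low[8]=?); scc=(scc[0]=?,scc[1]=0,scc[2]=?,scc[3]=?,scc[4]=?,scc[5]=?,scc[6]=?,scc[7]=?,scc[8]=?)
step 2: low=(low[0]=0,low[1]=4,low[2]=?,low[3]=2,low[4]=0,low[5]=1,low[6]=0,low[7]=?,low[8]=?); scc=(scc[0]=?,scc[1]=0,scc[2]=?,scc[3]=?,scc[4]=?,scc[5]=?,scc[6]=?,scc[7]=?,scc[8]=?)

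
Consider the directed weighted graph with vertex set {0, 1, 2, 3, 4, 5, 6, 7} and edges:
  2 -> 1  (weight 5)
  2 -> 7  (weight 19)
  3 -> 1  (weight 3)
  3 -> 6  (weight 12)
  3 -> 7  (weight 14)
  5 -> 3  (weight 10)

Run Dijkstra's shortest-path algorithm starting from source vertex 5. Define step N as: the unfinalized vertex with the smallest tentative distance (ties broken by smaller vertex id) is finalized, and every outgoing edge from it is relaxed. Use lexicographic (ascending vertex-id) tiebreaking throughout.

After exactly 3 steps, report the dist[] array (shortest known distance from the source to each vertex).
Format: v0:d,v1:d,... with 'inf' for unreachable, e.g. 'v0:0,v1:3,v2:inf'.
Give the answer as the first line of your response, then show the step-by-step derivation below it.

v0:inf,v1:13,v2:inf,v3:10,v4:inf,v5:0,v6:22,v7:24

step 1: dist = v0:inf,v1:inf,v2:inf,v3:10,v4:inf,v5:0,v6:inf,v7:inf
step 2: dist = v0:inf,v1:13,v2:inf,v3:10,v4:inf,v5:0,v6:22,v7:24
step 3: dist = v0:inf,v1:13,v2:inf,v3:10,v4:inf,v5:0,v6:22,v7:24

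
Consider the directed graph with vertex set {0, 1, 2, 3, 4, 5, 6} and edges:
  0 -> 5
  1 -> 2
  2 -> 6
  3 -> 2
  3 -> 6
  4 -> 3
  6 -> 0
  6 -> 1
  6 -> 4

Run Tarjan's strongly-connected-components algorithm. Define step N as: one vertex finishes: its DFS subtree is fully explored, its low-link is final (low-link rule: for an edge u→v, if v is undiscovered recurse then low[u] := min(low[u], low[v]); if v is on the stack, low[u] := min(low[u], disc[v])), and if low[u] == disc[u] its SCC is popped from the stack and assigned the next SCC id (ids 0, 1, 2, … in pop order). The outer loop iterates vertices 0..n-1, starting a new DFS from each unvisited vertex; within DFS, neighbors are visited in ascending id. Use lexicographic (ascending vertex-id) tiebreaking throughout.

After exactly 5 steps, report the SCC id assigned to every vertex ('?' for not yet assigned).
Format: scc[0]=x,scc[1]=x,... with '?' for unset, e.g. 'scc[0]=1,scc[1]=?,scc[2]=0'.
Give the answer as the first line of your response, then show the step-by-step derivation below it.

scc[0]=1,scc[1]=?,scc[2]=?,scc[3]=?,scc[4]=?,scc[5]=0,scc[6]=?

step 1: low=(low[0]=0,low[1]=?,low[2]=?,low[3]=?,low[4]=?,low[5]=1,low[6]=?); scc=(scc[0]=?,scc[1]=?,scc[2]=?,scc[3]=?,scc[4]=?,scc[5]=0,scc[6]=?)
step 2: low=(low[0]=0,low[1]=?,low[2]=?,low[3]=?,low[4]=?,low[5]=1,low[6]=?); scc=(scc[0]=1,scc[1]=?,scc[2]=?,scc[3]=?,scc[4]=?,scc[5]=0,scc[6]=?)
step 3: low=(low[0]=0,low[1]=2,low[2]=3,low[3]=3,low[4]=5,low[5]=1,low[6]=2); scc=(scc[0]=1,scc[1]=?,scc[2]=?,scc[3]=?,scc[4]=?,scc[5]=0,scc[6]=?)
step 4: low=(low[0]=0,low[1]=2,low[2]=3,low[3]=3,low[4]=3,low[5]=1,low[6]=2); scc=(scc[0]=1,scc[1]=?,scc[2]=?,scc[3]=?,scc[4]=?,scc[5]=0,scc[6]=?)
step 5: low=(low[0]=0,low[1]=2,low[2]=3,low[3]=3,low[4]=3,low[5]=1,low[6]=2); scc=(scc[0]=1,scc[1]=?,scc[2]=?,scc[3]=?,scc[4]=?,scc[5]=0,scc[6]=?)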